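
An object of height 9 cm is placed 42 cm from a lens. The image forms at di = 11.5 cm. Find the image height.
hi = (-di/do) × ho = -2.464 cm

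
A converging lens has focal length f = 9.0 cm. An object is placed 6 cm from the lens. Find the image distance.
1/di = 1/f − 1/do → di = -18 cm (virtual image)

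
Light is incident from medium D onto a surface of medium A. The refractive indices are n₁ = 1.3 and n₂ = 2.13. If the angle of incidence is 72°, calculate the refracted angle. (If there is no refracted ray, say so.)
sin θ₂ = (n₁/n₂)·sin θ₁ = 0.5805 → θ₂ = 35.48°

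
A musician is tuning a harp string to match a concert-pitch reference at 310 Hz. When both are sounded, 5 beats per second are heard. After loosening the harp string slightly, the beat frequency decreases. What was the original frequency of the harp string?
315 Hz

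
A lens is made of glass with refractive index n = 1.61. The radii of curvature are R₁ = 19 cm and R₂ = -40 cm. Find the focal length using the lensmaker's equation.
1/f = (n − 1)(1/R₁ − 1/R₂) → f = 21.12 cm (converging lens)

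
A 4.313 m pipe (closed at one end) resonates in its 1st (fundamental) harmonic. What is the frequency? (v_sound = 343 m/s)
fₙ = nv/(4L) = 19.88 Hz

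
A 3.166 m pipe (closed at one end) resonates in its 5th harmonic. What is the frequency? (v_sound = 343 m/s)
fₙ = nv/(4L) = 135.4 Hz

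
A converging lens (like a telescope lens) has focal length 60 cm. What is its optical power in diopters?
P = 1/f = 1.667 D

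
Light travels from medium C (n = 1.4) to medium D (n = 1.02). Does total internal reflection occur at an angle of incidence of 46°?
θc = arcsin(n₂/n₁) = 46.77°; 46° < θc, so no — the ray refracts.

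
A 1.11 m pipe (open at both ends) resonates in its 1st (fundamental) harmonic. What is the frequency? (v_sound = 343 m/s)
fₙ = nv/(2L) = 154.5 Hz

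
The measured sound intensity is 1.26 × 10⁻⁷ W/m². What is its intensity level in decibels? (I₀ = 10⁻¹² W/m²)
β = 10·log₁₀(I/I₀) = 51 dB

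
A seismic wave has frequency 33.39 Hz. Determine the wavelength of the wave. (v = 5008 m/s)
λ = v/f = 150 m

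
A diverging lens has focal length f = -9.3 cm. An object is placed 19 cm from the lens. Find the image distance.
1/di = 1/f − 1/do → di = -6.244 cm (virtual image)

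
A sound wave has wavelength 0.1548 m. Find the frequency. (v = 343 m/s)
f = v/λ = 2216 Hz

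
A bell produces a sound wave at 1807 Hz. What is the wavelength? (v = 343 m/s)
λ = v/f = 0.1898 m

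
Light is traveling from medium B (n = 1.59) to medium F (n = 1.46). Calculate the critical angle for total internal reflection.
θc = arcsin(n₂/n₁) = 66.67°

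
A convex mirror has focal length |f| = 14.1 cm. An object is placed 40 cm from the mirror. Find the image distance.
f = −14.1 cm (convex); 1/di = 1/f − 1/do → di = -10.43 cm (virtual image, behind mirror)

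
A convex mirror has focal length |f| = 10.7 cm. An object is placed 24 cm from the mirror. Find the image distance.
f = −10.7 cm (convex); 1/di = 1/f − 1/do → di = -7.401 cm (virtual image, behind mirror)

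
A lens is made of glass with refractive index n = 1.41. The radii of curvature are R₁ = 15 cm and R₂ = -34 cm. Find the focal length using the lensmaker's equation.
1/f = (n − 1)(1/R₁ − 1/R₂) → f = 25.39 cm (converging lens)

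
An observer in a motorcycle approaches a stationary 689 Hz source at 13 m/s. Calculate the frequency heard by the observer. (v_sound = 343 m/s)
f_obs = f·(v + v_o)/v = 715.1 Hz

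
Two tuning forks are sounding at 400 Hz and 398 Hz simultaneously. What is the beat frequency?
2 Hz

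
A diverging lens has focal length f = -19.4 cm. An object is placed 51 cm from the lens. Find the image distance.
1/di = 1/f − 1/do → di = -14.05 cm (virtual image)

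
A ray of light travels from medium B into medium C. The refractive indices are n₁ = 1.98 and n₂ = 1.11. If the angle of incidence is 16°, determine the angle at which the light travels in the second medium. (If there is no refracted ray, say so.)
sin θ₂ = (n₁/n₂)·sin θ₁ = 0.4917 → θ₂ = 29.45°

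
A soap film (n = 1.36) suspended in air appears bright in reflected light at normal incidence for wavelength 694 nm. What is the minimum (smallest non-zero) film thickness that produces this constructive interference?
2nt = (m − ½)λ with m = 1 → t = (m − ½)λ/(2n) = 127.6 nm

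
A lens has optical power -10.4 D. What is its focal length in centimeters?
f = 1/P = -9.615 cm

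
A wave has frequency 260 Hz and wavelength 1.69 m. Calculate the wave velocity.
v = fλ = 439.4 m/s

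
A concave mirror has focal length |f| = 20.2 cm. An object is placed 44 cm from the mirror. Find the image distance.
f = +20.2 cm (concave); 1/di = 1/f − 1/do → di = 37.34 cm (real image, in front of mirror)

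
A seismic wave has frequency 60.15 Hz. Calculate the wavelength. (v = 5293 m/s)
λ = v/f = 88 m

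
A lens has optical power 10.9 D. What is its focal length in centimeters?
f = 1/P = 9.174 cm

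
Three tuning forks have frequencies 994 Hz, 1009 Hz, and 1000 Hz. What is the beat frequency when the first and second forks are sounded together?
15 Hz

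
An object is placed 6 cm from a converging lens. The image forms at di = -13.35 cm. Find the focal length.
1/f = 1/do + 1/di → f = 10.9 cm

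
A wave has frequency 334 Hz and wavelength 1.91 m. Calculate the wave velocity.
v = fλ = 637.9 m/s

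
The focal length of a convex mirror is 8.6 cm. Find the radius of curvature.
R = 2|f| = 17.2 cm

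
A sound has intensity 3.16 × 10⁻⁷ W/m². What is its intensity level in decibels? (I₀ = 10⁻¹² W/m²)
β = 10·log₁₀(I/I₀) = 55 dB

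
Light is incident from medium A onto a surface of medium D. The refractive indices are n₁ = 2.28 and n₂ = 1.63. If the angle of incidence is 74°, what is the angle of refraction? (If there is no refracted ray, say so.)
sin θ₂ = (n₁/n₂)·sin θ₁ = 1.345 > 1, so there is no refracted ray — the light undergoes total internal reflection.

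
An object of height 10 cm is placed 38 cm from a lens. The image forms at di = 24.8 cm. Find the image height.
hi = (-di/do) × ho = -6.526 cm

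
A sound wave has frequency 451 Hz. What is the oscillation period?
T = 1/f = 0.002217 s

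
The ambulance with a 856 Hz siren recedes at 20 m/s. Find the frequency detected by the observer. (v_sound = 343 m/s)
f_obs = f·v/(v + v_s) = 808.8 Hz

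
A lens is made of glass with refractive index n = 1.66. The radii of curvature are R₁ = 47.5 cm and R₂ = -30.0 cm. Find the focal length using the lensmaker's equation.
1/f = (n − 1)(1/R₁ − 1/R₂) → f = 27.86 cm (converging lens)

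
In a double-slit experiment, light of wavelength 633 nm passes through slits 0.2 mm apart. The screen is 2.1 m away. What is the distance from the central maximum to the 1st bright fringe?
y = mλL/d = 6.647 mm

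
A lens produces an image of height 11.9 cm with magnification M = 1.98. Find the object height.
ho = |hi|/|M| = 6.01 cm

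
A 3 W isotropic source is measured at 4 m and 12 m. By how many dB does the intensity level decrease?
Δβ = 20·log₁₀(r₂/r₁) = 9.542 dB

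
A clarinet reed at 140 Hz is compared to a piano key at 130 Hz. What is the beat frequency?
10 Hz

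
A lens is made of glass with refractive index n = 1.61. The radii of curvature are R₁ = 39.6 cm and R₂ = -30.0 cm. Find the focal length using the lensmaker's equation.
1/f = (n − 1)(1/R₁ − 1/R₂) → f = 27.98 cm (converging lens)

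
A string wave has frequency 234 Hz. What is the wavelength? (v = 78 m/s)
λ = v/f = 0.3333 m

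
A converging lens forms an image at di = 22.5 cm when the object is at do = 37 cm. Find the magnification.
M = −di/do = -0.6081 (inverted image)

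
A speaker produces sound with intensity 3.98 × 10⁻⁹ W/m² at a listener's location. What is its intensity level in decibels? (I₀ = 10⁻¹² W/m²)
β = 10·log₁₀(I/I₀) = 36 dB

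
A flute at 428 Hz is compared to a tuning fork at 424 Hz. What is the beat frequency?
4 Hz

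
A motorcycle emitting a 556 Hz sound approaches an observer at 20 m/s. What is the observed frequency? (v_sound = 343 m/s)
f_obs = f·v/(v − v_s) = 590.4 Hz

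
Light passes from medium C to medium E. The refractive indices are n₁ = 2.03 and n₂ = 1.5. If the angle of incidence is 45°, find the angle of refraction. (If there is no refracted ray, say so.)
sin θ₂ = (n₁/n₂)·sin θ₁ = 0.957 → θ₂ = 73.13°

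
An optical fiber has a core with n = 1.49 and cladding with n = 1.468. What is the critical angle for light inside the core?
θc = arcsin(n_cladding/n_core) = 80.14°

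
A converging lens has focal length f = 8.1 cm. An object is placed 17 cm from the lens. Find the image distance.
1/di = 1/f − 1/do → di = 15.47 cm (real image)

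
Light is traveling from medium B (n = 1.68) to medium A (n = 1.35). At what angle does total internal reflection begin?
θc = arcsin(n₂/n₁) = 53.47°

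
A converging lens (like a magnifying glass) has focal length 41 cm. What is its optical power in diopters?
P = 1/f = 2.439 D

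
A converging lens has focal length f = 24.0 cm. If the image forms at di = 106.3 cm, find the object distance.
1/do = 1/f − 1/di → do = 31 cm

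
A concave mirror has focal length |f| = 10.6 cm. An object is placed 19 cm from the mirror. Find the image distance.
f = +10.6 cm (concave); 1/di = 1/f − 1/do → di = 23.98 cm (real image, in front of mirror)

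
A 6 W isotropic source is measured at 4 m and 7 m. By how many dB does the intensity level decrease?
Δβ = 20·log₁₀(r₂/r₁) = 4.861 dB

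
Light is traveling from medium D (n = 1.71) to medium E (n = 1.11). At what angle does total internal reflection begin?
θc = arcsin(n₂/n₁) = 40.48°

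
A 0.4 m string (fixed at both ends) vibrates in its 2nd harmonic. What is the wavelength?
λₙ = 2L/n = 0.4 m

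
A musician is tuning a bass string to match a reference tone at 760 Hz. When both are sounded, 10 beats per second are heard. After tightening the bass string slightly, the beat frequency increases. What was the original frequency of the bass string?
770 Hz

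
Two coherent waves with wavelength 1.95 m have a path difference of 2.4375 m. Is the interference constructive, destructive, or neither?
neither (partial) — path difference = 1.25λ, neither a whole number of wavelengths nor an odd multiple of λ/2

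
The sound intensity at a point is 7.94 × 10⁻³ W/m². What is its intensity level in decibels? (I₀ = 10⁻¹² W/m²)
β = 10·log₁₀(I/I₀) = 99 dB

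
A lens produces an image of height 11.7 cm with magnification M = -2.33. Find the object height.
ho = |hi|/|M| = 5.021 cm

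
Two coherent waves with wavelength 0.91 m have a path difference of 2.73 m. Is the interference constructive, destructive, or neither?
constructive — path difference = 3λ, a whole number of wavelengths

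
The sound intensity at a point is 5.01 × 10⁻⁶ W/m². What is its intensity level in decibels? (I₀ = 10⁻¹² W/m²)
β = 10·log₁₀(I/I₀) = 67 dB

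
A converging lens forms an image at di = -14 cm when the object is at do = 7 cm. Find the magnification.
M = −di/do = 2 (upright image)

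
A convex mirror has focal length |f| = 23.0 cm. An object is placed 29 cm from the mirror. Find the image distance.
f = −23.0 cm (convex); 1/di = 1/f − 1/do → di = -12.83 cm (virtual image, behind mirror)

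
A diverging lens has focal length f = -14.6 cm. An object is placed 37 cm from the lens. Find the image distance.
1/di = 1/f − 1/do → di = -10.47 cm (virtual image)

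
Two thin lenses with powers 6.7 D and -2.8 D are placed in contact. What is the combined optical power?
P_total = P₁ + P₂ = 3.9 D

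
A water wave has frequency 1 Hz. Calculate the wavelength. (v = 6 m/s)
λ = v/f = 6 m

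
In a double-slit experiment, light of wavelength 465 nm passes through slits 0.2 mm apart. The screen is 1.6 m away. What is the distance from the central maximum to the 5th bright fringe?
y = mλL/d = 18.6 mm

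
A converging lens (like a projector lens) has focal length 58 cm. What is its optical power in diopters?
P = 1/f = 1.724 D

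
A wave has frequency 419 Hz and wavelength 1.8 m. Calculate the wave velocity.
v = fλ = 754.2 m/s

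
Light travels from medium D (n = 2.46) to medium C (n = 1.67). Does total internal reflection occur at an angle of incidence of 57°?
θc = arcsin(n₂/n₁) = 42.75°; 57° > θc, so yes — total internal reflection.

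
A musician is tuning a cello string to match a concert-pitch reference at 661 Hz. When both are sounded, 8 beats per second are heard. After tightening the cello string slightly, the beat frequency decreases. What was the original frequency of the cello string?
653 Hz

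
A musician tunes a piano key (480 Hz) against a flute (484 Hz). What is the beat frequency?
4 Hz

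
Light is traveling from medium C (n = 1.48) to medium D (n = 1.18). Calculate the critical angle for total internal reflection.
θc = arcsin(n₂/n₁) = 52.87°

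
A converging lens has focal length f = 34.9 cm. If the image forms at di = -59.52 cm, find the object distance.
1/do = 1/f − 1/di → do = 22 cm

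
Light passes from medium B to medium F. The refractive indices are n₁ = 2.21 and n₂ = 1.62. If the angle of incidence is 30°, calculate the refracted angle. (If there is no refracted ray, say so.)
sin θ₂ = (n₁/n₂)·sin θ₁ = 0.6821 → θ₂ = 43.01°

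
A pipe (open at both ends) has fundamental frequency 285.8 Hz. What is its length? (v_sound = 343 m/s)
L = v/(2f₁) = 0.6001 m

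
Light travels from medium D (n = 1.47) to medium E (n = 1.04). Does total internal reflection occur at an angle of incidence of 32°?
θc = arcsin(n₂/n₁) = 45.03°; 32° < θc, so no — the ray refracts.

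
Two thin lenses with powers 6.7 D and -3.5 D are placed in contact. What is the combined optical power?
P_total = P₁ + P₂ = 3.2 D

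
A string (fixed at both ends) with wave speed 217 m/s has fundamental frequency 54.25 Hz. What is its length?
L = v/(2f₁) = 2 m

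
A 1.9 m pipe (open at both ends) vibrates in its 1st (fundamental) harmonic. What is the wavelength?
λₙ = 2L/n = 3.8 m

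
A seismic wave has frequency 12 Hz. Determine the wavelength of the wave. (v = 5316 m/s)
λ = v/f = 443 m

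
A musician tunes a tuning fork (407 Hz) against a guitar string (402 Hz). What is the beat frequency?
5 Hz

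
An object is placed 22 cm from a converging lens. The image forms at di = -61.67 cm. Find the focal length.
1/f = 1/do + 1/di → f = 34.2 cm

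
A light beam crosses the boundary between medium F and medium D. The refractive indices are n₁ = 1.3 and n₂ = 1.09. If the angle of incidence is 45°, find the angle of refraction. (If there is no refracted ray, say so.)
sin θ₂ = (n₁/n₂)·sin θ₁ = 0.8433 → θ₂ = 57.49°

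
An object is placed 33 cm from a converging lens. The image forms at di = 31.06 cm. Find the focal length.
1/f = 1/do + 1/di → f = 16 cm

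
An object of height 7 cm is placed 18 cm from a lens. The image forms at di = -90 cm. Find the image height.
hi = (-di/do) × ho = 35 cm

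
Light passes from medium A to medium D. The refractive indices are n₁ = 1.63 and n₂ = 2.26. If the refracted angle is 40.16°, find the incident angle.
sin θ₁ = (n₂/n₁)·sin θ₂ → θ₁ = 63.4°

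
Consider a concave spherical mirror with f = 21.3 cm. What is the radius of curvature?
R = 2|f| = 42.6 cm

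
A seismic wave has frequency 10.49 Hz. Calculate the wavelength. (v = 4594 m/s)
λ = v/f = 437.9 m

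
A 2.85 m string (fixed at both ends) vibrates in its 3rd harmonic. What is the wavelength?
λₙ = 2L/n = 1.9 m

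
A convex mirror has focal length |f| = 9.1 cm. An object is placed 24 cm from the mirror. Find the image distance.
f = −9.1 cm (convex); 1/di = 1/f − 1/do → di = -6.598 cm (virtual image, behind mirror)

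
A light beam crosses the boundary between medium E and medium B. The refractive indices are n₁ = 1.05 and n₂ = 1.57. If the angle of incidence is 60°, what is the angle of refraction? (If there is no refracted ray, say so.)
sin θ₂ = (n₁/n₂)·sin θ₁ = 0.5792 → θ₂ = 35.39°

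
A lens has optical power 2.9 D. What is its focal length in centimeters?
f = 1/P = 34.48 cm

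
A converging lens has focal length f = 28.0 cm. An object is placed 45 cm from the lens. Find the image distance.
1/di = 1/f − 1/do → di = 74.12 cm (real image)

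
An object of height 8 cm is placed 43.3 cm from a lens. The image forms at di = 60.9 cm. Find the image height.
hi = (-di/do) × ho = -11.25 cm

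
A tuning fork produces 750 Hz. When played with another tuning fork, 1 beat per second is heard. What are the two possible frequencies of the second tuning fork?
f₂ = 750 ± 1 Hz → 751 Hz or 749 Hz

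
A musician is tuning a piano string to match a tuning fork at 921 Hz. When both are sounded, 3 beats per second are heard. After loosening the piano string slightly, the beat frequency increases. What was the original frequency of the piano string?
918 Hz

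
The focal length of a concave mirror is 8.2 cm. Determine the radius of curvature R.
R = 2|f| = 16.4 cm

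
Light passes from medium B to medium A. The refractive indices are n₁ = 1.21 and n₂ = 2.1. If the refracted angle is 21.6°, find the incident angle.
sin θ₁ = (n₂/n₁)·sin θ₂ → θ₁ = 39.71°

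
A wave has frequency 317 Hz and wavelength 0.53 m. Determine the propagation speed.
v = fλ = 168 m/s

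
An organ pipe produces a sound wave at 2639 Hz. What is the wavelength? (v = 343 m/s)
λ = v/f = 0.13 m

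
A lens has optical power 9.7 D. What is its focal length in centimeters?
f = 1/P = 10.31 cm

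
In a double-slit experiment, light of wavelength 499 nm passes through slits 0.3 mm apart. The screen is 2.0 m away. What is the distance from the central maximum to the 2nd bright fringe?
y = mλL/d = 6.653 mm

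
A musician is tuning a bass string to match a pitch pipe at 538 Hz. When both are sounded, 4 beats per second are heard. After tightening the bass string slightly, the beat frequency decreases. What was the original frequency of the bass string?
534 Hz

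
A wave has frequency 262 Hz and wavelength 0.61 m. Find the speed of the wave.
v = fλ = 159.8 m/s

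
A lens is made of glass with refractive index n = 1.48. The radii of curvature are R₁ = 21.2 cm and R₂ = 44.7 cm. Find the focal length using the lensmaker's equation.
1/f = (n − 1)(1/R₁ − 1/R₂) → f = 84.01 cm (converging lens)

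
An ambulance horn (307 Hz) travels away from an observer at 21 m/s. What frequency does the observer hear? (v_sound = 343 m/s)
f_obs = f·v/(v + v_s) = 289.3 Hz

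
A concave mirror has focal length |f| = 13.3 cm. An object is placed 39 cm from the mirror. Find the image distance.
f = +13.3 cm (concave); 1/di = 1/f − 1/do → di = 20.18 cm (real image, in front of mirror)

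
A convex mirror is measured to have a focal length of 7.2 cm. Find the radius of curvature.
R = 2|f| = 14.4 cm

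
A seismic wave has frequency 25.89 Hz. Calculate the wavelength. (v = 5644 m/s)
λ = v/f = 218 m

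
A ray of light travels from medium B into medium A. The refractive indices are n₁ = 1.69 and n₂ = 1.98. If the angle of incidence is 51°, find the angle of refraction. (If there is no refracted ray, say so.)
sin θ₂ = (n₁/n₂)·sin θ₁ = 0.6633 → θ₂ = 41.55°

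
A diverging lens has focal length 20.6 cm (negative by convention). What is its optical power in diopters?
P = 1/f = -4.854 D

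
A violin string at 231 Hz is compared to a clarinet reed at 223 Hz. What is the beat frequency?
8 Hz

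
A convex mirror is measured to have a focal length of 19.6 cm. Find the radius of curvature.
R = 2|f| = 39.2 cm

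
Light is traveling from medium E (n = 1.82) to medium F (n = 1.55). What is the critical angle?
θc = arcsin(n₂/n₁) = 58.39°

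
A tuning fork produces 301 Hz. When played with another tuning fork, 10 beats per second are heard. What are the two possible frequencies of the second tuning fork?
f₂ = 301 ± 10 Hz → 311 Hz or 291 Hz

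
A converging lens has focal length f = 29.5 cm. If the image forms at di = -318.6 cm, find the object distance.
1/do = 1/f − 1/di → do = 27 cm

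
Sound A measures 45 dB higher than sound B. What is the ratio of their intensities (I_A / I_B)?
I_A/I_B = 10^(Δβ/10) = 31620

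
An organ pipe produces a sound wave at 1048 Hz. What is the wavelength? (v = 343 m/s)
λ = v/f = 0.3273 m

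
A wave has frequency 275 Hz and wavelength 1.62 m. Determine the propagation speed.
v = fλ = 445.5 m/s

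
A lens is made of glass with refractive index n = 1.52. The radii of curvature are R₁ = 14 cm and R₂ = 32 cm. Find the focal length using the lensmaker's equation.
1/f = (n − 1)(1/R₁ − 1/R₂) → f = 47.86 cm (converging lens)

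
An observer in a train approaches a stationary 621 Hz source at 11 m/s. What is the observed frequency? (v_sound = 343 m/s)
f_obs = f·(v + v_o)/v = 640.9 Hz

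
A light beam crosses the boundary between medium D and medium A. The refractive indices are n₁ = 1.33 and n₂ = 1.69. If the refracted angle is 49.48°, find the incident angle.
sin θ₁ = (n₂/n₁)·sin θ₂ → θ₁ = 75°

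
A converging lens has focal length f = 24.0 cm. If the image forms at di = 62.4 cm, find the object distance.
1/do = 1/f − 1/di → do = 39 cm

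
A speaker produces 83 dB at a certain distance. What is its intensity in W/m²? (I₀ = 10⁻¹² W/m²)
I = I₀·10^(β/10) = 2.00 × 10⁻⁴ W/m²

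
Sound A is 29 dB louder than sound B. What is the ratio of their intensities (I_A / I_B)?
I_A/I_B = 10^(Δβ/10) = 794.3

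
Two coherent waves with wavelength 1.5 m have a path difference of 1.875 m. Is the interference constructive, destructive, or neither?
neither (partial) — path difference = 1.25λ, neither a whole number of wavelengths nor an odd multiple of λ/2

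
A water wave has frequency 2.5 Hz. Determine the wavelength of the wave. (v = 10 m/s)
λ = v/f = 4 m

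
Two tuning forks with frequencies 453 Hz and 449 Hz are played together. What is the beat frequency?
4 Hz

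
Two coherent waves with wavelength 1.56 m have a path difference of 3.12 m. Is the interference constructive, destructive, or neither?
constructive — path difference = 2λ, a whole number of wavelengths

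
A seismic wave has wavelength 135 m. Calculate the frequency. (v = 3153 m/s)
f = v/λ = 23.36 Hz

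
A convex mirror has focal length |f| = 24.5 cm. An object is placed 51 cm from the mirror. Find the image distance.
f = −24.5 cm (convex); 1/di = 1/f − 1/do → di = -16.55 cm (virtual image, behind mirror)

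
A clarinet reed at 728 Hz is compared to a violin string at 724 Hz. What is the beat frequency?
4 Hz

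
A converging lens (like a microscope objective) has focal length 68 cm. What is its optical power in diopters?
P = 1/f = 1.471 D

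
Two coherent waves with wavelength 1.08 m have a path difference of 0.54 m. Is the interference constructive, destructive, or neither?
destructive — path difference = 0.5λ, an odd multiple of λ/2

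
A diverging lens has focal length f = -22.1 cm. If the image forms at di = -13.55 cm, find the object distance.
1/do = 1/f − 1/di → do = 35.02 cm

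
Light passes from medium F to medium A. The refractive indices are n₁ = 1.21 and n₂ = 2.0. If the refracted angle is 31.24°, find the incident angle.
sin θ₁ = (n₂/n₁)·sin θ₂ → θ₁ = 59.01°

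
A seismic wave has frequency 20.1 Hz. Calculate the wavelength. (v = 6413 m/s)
λ = v/f = 319.1 m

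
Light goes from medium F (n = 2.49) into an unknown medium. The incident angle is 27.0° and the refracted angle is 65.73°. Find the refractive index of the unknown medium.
n₂ = n₁·sin θ₁ / sin θ₂ = 1.24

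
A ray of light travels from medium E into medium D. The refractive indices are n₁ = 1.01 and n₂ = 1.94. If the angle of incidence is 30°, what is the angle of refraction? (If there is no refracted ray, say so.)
sin θ₂ = (n₁/n₂)·sin θ₁ = 0.2603 → θ₂ = 15.09°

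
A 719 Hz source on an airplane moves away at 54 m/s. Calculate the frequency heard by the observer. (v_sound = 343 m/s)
f_obs = f·v/(v + v_s) = 621.2 Hz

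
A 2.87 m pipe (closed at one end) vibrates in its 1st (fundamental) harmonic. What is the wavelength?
λₙ = 4L/n = 11.48 m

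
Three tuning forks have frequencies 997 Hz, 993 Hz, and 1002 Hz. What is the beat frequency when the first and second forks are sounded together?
4 Hz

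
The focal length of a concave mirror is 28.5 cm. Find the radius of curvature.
R = 2|f| = 57 cm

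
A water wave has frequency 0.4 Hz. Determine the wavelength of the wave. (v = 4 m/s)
λ = v/f = 10 m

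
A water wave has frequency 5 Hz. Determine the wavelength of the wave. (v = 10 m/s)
λ = v/f = 2 m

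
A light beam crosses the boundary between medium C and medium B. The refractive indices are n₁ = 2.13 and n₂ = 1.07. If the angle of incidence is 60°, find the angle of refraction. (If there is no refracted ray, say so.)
sin θ₂ = (n₁/n₂)·sin θ₁ = 1.724 > 1, so there is no refracted ray — the light undergoes total internal reflection.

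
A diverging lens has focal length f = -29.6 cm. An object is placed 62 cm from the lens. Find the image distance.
1/di = 1/f − 1/do → di = -20.03 cm (virtual image)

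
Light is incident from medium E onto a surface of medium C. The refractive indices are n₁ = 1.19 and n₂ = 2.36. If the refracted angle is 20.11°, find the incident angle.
sin θ₁ = (n₂/n₁)·sin θ₂ → θ₁ = 42.99°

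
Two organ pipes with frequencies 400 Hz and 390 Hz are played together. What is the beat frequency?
10 Hz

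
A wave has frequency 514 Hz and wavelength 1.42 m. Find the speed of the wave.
v = fλ = 729.9 m/s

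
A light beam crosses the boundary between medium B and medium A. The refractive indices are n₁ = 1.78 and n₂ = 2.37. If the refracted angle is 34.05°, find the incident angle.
sin θ₁ = (n₂/n₁)·sin θ₂ → θ₁ = 48.2°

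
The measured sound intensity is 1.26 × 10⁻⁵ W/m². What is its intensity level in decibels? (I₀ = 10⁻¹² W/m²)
β = 10·log₁₀(I/I₀) = 71 dB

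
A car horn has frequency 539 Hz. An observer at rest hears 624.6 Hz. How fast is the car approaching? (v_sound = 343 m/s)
v_s = v·(1 − f/f_obs) = 47.01 m/s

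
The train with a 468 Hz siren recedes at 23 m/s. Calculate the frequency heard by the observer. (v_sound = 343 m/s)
f_obs = f·v/(v + v_s) = 438.6 Hz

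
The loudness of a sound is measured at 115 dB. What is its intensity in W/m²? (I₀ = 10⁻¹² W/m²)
I = I₀·10^(β/10) = 3.16 × 10⁻¹ W/m²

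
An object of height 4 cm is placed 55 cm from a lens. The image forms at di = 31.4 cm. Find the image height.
hi = (-di/do) × ho = -2.284 cm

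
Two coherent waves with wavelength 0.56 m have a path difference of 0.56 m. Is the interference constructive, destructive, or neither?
constructive — path difference = 1λ, a whole number of wavelengths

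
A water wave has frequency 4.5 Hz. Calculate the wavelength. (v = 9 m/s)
λ = v/f = 2 m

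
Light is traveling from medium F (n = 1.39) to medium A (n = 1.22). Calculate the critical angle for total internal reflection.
θc = arcsin(n₂/n₁) = 61.37°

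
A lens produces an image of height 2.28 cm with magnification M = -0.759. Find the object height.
ho = |hi|/|M| = 3.004 cm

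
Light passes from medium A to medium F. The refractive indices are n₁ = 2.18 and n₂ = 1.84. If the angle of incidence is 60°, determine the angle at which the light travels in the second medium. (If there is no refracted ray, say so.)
sin θ₂ = (n₁/n₂)·sin θ₁ = 1.026 > 1, so there is no refracted ray — the light undergoes total internal reflection.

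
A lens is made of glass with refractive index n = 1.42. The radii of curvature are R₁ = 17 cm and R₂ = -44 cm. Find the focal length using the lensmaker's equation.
1/f = (n − 1)(1/R₁ − 1/R₂) → f = 29.2 cm (converging lens)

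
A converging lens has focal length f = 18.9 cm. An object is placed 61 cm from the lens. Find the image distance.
1/di = 1/f − 1/do → di = 27.38 cm (real image)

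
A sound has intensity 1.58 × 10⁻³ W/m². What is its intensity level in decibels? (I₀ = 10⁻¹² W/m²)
β = 10·log₁₀(I/I₀) = 91.99 dB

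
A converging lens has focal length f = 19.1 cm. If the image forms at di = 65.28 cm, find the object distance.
1/do = 1/f − 1/di → do = 27 cm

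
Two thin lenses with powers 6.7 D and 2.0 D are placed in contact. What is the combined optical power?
P_total = P₁ + P₂ = 8.7 D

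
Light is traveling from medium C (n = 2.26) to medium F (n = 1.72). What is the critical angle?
θc = arcsin(n₂/n₁) = 49.56°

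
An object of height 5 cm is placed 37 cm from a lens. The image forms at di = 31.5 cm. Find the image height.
hi = (-di/do) × ho = -4.257 cm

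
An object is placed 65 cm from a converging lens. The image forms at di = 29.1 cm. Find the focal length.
1/f = 1/do + 1/di → f = 20.1 cm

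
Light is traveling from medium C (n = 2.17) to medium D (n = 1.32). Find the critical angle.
θc = arcsin(n₂/n₁) = 37.47°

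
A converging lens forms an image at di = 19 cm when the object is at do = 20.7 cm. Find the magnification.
M = −di/do = -0.9179 (inverted image)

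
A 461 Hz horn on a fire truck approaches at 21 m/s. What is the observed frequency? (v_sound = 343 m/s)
f_obs = f·v/(v − v_s) = 491.1 Hz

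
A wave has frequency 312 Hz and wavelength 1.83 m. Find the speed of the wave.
v = fλ = 571 m/s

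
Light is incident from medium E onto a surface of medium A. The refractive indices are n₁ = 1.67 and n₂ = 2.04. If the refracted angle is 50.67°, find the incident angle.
sin θ₁ = (n₂/n₁)·sin θ₂ → θ₁ = 70.89°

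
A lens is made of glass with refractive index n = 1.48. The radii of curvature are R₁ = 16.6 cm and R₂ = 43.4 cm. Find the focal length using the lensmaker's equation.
1/f = (n − 1)(1/R₁ − 1/R₂) → f = 56 cm (converging lens)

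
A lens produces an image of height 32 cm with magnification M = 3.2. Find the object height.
ho = |hi|/|M| = 10 cm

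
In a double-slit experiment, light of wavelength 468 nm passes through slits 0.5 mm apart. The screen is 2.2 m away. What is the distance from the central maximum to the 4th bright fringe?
y = mλL/d = 8.237 mm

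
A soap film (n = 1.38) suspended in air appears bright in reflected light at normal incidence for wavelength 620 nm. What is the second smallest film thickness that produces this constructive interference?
2nt = (m − ½)λ with m = 2 → t = (m − ½)λ/(2n) = 337 nm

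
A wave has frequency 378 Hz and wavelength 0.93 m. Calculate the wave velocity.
v = fλ = 351.5 m/s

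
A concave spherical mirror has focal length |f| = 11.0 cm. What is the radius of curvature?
R = 2|f| = 22 cm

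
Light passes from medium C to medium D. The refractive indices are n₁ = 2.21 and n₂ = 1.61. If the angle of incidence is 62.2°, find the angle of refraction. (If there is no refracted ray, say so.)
sin θ₂ = (n₁/n₂)·sin θ₁ = 1.214 > 1, so there is no refracted ray — the light undergoes total internal reflection.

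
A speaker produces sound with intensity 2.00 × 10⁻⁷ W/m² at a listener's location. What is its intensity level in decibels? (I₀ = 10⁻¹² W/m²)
β = 10·log₁₀(I/I₀) = 53.01 dB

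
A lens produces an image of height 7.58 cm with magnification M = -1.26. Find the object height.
ho = |hi|/|M| = 6.016 cm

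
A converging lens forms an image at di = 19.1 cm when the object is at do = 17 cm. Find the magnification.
M = −di/do = -1.124 (inverted image)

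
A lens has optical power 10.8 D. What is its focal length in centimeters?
f = 1/P = 9.259 cm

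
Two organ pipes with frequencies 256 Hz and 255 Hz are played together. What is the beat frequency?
1 Hz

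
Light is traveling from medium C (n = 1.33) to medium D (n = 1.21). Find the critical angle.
θc = arcsin(n₂/n₁) = 65.47°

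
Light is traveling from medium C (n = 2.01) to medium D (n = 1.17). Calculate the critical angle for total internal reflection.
θc = arcsin(n₂/n₁) = 35.6°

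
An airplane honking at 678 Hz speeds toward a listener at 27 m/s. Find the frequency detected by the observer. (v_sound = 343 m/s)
f_obs = f·v/(v − v_s) = 735.9 Hz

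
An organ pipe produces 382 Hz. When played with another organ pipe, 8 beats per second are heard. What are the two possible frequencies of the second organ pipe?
f₂ = 382 ± 8 Hz → 390 Hz or 374 Hz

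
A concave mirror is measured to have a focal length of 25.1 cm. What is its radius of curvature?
R = 2|f| = 50.2 cm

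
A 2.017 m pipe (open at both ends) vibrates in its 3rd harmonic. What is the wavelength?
λₙ = 2L/n = 1.345 m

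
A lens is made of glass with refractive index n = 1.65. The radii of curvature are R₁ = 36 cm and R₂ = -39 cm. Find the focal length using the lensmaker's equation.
1/f = (n − 1)(1/R₁ − 1/R₂) → f = 28.8 cm (converging lens)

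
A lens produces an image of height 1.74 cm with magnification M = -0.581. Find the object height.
ho = |hi|/|M| = 2.995 cm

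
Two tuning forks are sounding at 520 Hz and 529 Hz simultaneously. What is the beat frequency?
9 Hz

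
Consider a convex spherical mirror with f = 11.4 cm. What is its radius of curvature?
R = 2|f| = 22.8 cm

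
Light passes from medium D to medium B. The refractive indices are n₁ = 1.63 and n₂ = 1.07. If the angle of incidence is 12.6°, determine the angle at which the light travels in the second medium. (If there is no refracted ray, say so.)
sin θ₂ = (n₁/n₂)·sin θ₁ = 0.3323 → θ₂ = 19.41°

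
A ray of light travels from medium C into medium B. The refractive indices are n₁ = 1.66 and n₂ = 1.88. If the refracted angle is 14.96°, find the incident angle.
sin θ₁ = (n₂/n₁)·sin θ₂ → θ₁ = 17°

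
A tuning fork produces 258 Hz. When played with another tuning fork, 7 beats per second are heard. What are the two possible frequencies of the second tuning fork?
f₂ = 258 ± 7 Hz → 265 Hz or 251 Hz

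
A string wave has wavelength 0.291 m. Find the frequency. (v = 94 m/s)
f = v/λ = 323 Hz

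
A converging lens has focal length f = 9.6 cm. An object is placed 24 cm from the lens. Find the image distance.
1/di = 1/f − 1/do → di = 16 cm (real image)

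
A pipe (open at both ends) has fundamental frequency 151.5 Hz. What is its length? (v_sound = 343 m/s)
L = v/(2f₁) = 1.132 m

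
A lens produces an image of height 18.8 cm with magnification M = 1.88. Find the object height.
ho = |hi|/|M| = 10 cm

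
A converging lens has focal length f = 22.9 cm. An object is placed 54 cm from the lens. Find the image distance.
1/di = 1/f − 1/do → di = 39.76 cm (real image)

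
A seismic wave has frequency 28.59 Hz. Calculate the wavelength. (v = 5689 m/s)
λ = v/f = 199 m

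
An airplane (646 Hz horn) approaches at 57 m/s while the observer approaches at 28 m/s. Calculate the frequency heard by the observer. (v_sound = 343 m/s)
f_obs = f·(v + v_o)/(v − v_s) = 838 Hz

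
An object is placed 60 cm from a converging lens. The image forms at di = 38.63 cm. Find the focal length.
1/f = 1/do + 1/di → f = 23.5 cm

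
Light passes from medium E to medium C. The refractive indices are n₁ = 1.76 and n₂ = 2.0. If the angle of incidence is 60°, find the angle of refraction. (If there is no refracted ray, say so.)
sin θ₂ = (n₁/n₂)·sin θ₁ = 0.7621 → θ₂ = 49.65°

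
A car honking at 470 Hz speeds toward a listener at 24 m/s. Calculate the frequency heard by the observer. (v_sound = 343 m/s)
f_obs = f·v/(v − v_s) = 505.4 Hz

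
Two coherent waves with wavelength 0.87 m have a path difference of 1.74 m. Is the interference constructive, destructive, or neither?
constructive — path difference = 2λ, a whole number of wavelengths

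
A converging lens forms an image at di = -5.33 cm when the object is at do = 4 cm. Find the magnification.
M = −di/do = 1.333 (upright image)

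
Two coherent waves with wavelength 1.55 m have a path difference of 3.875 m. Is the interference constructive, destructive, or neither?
destructive — path difference = 2.5λ, an odd multiple of λ/2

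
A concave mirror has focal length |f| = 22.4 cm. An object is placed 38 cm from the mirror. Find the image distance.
f = +22.4 cm (concave); 1/di = 1/f − 1/do → di = 54.56 cm (real image, in front of mirror)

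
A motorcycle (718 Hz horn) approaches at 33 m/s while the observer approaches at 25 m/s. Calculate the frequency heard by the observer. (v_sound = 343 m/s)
f_obs = f·(v + v_o)/(v − v_s) = 852.3 Hz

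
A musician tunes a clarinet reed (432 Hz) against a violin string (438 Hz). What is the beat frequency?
6 Hz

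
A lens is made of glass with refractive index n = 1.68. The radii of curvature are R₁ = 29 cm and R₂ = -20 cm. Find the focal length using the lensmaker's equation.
1/f = (n − 1)(1/R₁ − 1/R₂) → f = 17.41 cm (converging lens)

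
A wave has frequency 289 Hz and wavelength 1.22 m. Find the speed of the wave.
v = fλ = 352.6 m/s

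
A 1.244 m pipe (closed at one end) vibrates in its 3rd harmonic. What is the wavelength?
λₙ = 4L/n = 1.659 m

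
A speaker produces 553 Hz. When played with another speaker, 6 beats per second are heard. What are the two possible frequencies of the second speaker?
f₂ = 553 ± 6 Hz → 559 Hz or 547 Hz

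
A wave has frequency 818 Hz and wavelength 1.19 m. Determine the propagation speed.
v = fλ = 973.4 m/s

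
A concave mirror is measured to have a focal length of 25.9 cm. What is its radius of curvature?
R = 2|f| = 51.8 cm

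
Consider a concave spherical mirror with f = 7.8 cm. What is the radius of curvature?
R = 2|f| = 15.6 cm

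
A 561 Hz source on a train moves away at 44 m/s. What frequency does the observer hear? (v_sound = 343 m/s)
f_obs = f·v/(v + v_s) = 497.2 Hz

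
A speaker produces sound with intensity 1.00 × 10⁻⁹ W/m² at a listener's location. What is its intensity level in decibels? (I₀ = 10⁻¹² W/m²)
β = 10·log₁₀(I/I₀) = 30 dB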